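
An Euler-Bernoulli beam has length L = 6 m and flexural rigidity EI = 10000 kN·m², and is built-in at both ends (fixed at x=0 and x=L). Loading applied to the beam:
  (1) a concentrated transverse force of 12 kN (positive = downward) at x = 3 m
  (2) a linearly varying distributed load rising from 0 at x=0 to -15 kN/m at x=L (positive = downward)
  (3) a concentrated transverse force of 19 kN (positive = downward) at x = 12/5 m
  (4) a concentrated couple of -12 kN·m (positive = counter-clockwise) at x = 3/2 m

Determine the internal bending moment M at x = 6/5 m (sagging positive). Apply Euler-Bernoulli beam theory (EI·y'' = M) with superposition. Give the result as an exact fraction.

Load 1 — point force P=12 kN at a=3 m (b=L-a=3):
  M_1 = Pb²(3a+b)x/L³ - Pab²/L²  [x≤a] = 12·3²·(3·3+3)·(6/5)/6³ - 12·3·3²/6² = -9/5 kN·m
Load 2 — triangular load w₀=-15 kN/m (0→w₀ over full span):
  M_2 = 3w₀Lx/20 - w₀L²/30 - w₀x³/(6L) = 3·(-15)·6·(6/5)/20 - (-15)·6²/30 - (-15)·(6/5)³/(6·6) = 63/25 kN·m
Load 3 — point force P=19 kN at a=12/5 m (b=L-a=18/5):
  M_3 = Pb²(3a+b)x/L³ - Pab²/L²  [x≤a] = 19·(18/5)²·(3·(12/5)+(18/5))·(6/5)/6³ - 19·(12/5)·(18/5)²/6² = -1026/625 kN·m
Load 4 — applied couple M₀=-12 kN·m at a=3/2 m (b=L-a=9/2):
  M_4 = R_Ax - M_A  [x≤a] with R_A=-9/4, M_A=9/4 = (-9/4)·(6/5) - (9/4) = -99/20 kN·m
Superposition: M = Σ M_i = -14679/2500 kN·m ≈ -5.871600 kN·m

M(6/5) = -14679/2500 kN·m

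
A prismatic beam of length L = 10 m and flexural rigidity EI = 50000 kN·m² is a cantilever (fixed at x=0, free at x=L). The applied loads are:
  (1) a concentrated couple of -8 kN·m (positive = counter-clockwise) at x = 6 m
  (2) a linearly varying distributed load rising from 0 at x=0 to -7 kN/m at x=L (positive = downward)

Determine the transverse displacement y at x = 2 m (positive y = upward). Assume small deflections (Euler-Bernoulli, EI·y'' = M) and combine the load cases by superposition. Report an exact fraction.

y(2) = 15157/1875000 m

Load 1 — applied couple M₀=-8 kN·m at a=6 m (b=L-a=4):
  y_1 = M₀x²/(2EI)  [x≤a] = (-8)·2²/(2·50000) = -1/3125 m
Load 2 — triangular load w₀=-7 kN/m (0→w₀ over full span):
  y_2 = (w₀Lx³/12-w₀L²x²/6-w₀x⁵/(120L))/EI = ((-7)·10·2³/12-(-7)·10²·2²/6-(-7)·2⁵/(120·10))/50000 = 15757/1875000 m
Superposition: y = Σ y_i = 15157/1875000 m ≈ 0.008084 m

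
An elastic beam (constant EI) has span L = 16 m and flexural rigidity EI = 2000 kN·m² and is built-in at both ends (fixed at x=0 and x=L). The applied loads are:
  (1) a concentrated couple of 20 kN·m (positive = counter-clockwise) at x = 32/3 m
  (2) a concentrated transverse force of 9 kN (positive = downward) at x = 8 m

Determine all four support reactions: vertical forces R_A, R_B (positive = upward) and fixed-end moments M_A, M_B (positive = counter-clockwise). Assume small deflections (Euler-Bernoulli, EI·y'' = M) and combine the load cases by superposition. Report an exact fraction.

Load 1 — applied couple M₀=20 kN·m at a=32/3 m (b=L-a=16/3):
  R_A = 6M₀ab/L³ = 6·20·(32/3)·(16/3)/16³ = 5/3 kN
  M_A = M₀b(2a-b)/L² = 20·(16/3)·(2·(32/3)-(16/3))/16² = 20/3 kN·m
  R_B = -6M₀ab/L³ = -6·20·(32/3)·(16/3)/16³ = -5/3 kN
  M_B = M₀a(2b-a)/L² = 20·(32/3)·(2·(16/3)-(32/3))/16² = 0 kN·m
Load 2 — point force P=9 kN at a=8 m (b=L-a=8):
  R_A = Pb²(3a+b)/L³ = 9·8²·(3·8+8)/16³ = 9/2 kN
  M_A = Pab²/L² = 9·8·8²/16² = 18 kN·m
  R_B = Pa²(a+3b)/L³ = 9·8²·(8+3·8)/16³ = 9/2 kN
  M_B = -Pa²b/L² = -9·8²·8/16² = -18 kN·m
Superposition: R_A = 37/6 kN, M_A = 74/3 kN·m, R_B = 17/6 kN, M_B = -18 kN·m

R_A = 37/6 kN, M_A = 74/3 kN·m, R_B = 17/6 kN, M_B = -18 kN·m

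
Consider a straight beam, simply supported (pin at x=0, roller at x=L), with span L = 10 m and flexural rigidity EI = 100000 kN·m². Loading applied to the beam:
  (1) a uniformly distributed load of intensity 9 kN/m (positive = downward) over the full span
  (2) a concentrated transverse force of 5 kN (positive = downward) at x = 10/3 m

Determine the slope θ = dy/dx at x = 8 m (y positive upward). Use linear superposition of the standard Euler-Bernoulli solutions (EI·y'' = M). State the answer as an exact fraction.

Load 1 — uniform load w=9 kN/m over full span:
  θ_1 = -w(L³-6Lx²+4x³)/(24EI) = -9·(10³-6·10·8²+4·8³)/(24·100000) = 297/100000 rad
Load 2 — point force P=5 kN at a=10/3 m (b=L-a=20/3):
  θ_2 = -Pa(2L²-6Lx+3x²+a²)/(6LEI)  [x>a] = -5·(10/3)·(2·10²-6·10·8+3·8²+(10/3)²)/(6·10·100000) = 173/810000 rad
Superposition: θ = Σ θ_i = 25787/8100000 rad ≈ 0.003184 rad

θ(8) = 25787/8100000 rad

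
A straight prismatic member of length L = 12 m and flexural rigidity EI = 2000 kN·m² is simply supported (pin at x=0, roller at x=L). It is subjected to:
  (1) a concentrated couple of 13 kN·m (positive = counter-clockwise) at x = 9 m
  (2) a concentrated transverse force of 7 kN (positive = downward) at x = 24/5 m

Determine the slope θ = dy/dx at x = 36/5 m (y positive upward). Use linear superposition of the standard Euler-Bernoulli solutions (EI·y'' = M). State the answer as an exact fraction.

θ(36/5) = 31147/2000000 rad

Load 1 — applied couple M₀=13 kN·m at a=9 m (b=L-a=3):
  θ_1 = (M₀x²/(2L)+C₁)/EI  [x≤a] with C₁=M₀(3b²-L²)/(6L)=-169/8 = (13·(36/5)²/(2·12)+(-169/8))/2000 = 1391/400000 rad
Load 2 — point force P=7 kN at a=24/5 m (b=L-a=36/5):
  θ_2 = -Pa(2L²-6Lx+3x²+a²)/(6LEI)  [x>a] = -7·(24/5)·(2·12²-6·12·(36/5)+3·(36/5)²+(24/5)²)/(6·12·2000) = 189/15625 rad
Superposition: θ = Σ θ_i = 31147/2000000 rad ≈ 0.015574 rad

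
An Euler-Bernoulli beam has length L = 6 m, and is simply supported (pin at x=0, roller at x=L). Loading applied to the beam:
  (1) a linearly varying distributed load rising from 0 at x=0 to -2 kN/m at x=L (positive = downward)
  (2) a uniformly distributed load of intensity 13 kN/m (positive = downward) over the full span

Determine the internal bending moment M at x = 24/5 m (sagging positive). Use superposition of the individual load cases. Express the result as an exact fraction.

M(24/5) = 4248/125 kN·m

Load 1 — triangular load w₀=-2 kN/m (0→w₀ over full span):
  M_1 = w₀Lx/6 - w₀x³/(6L) = (-2)·6·(24/5)/6 - (-2)·(24/5)³/(6·6) = -432/125 kN·m
Load 2 — uniform load w=13 kN/m over full span:
  M_2 = wx(L-x)/2 = 13·(24/5)·(6-(24/5))/2 = 936/25 kN·m
Superposition: M = Σ M_i = 4248/125 kN·m ≈ 33.984000 kN·m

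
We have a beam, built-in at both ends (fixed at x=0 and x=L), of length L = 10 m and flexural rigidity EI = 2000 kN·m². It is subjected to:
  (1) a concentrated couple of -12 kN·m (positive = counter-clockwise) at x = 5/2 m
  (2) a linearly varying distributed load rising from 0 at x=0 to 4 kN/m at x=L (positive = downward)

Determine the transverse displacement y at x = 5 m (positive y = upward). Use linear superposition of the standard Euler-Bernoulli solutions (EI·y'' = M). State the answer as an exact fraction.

y(5) = -17/480 m

Load 1 — applied couple M₀=-12 kN·m at a=5/2 m (b=L-a=15/2):
  y_1 = (R_Ax³/6 - M_Ax²/2 - M₀(x-a)²/2)/EI  [x>a] with R_A=-27/20, M_A=9/4 = ((-27/20)·5³/6 - (9/4)·5²/2 - (-12)·(5-(5/2))²/2)/2000 = -3/320 m
Load 2 — triangular load w₀=4 kN/m (0→w₀ over full span):
  y_2 = -w₀x²(L-x)²(x+2L)/(120LEI) = -4·5²·(10-5)²·(5+2·10)/(120·10·2000) = -5/192 m
Superposition: y = Σ y_i = -17/480 m ≈ -0.035417 m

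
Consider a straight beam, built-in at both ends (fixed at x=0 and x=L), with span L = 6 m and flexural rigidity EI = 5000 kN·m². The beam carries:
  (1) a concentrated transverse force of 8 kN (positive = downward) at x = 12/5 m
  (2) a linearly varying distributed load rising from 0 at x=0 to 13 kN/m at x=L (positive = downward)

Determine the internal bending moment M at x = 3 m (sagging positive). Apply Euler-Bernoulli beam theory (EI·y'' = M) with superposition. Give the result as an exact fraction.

M(3) = 1359/100 kN·m

Load 1 — point force P=8 kN at a=12/5 m (b=L-a=18/5):
  M_1 = Pa²(a+3b)(L-x)/L³ - Pa²b/L²  [x>a] = 8·(12/5)²·((12/5)+3·(18/5))·(6-3)/6³ - 8·(12/5)²·(18/5)/6² = 96/25 kN·m
Load 2 — triangular load w₀=13 kN/m (0→w₀ over full span):
  M_2 = 3w₀Lx/20 - w₀L²/30 - w₀x³/(6L) = 3·13·6·3/20 - 13·6²/30 - 13·3³/(6·6) = 39/4 kN·m
Superposition: M = Σ M_i = 1359/100 kN·m ≈ 13.590000 kN·m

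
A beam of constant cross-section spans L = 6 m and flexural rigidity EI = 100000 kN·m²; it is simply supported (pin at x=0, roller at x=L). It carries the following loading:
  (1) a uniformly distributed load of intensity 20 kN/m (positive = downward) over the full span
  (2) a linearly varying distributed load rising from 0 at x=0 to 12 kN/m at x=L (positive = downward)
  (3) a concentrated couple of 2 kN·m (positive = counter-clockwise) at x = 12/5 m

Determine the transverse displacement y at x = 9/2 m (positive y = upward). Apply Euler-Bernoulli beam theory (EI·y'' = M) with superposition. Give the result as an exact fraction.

Load 1 — uniform load w=20 kN/m over full span:
  y_1 = -wx(L³-2Lx²+x³)/(24EI) = -20·(9/2)·(6³-2·6·(9/2)²+(9/2)³)/(24·100000) = -1539/640000 m
Load 2 — triangular load w₀=12 kN/m (0→w₀ over full span):
  y_2 = -w₀x(7L⁴-10L²x²+3x⁴)/(360LEI) = -12·(9/2)·(7·6⁴-10·6²·(9/2)²+3·(9/2)⁴)/(360·6·100000) = -9639/12800000 m
Load 3 — applied couple M₀=2 kN·m at a=12/5 m (b=L-a=18/5):
  y_3 = (M₀x³/(6L)-M₀(x-a)²/2+C₁x)/EI  [x>a] with C₁=M₀(3b²-L²)/(6L)=4/25 = (2·(9/2)³/(6·6)-2·((9/2)-(12/5))²/2+(4/25)·(9/2))/100000 = 549/40000000 m
Superposition: y = Σ y_i = -1006083/320000000 m ≈ -0.003144 m

y(9/2) = -1006083/320000000 m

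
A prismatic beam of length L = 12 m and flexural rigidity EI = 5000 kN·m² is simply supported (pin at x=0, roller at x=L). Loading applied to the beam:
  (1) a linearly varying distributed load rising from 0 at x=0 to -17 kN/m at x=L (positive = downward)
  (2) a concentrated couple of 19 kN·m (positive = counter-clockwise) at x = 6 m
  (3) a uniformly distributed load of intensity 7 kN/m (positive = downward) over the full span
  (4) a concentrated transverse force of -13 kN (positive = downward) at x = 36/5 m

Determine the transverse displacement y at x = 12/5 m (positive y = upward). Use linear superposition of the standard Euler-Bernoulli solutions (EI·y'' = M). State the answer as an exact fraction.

Load 1 — triangular load w₀=-17 kN/m (0→w₀ over full span):
  y_1 = -w₀x(7L⁴-10L²x²+3x⁴)/(360LEI) = -(-17)·(12/5)·(7·12⁴-10·12²·(12/5)²+3·(12/5)⁴)/(360·12·5000) = 2526336/9765625 m
Load 2 — applied couple M₀=19 kN·m at a=6 m (b=L-a=6):
  y_2 = (M₀x³/(6L)+C₁x)/EI  [x≤a] with C₁=M₀(3b²-L²)/(6L)=-19/2 = (19·(12/5)³/(6·12)+(-19/2)·(12/5))/5000 = -1197/312500 m
Load 3 — uniform load w=7 kN/m over full span:
  y_3 = -wx(L³-2Lx²+x³)/(24EI) = -7·(12/5)·(12³-2·12·(12/5)²+(12/5)³)/(24·5000) = -87696/390625 m
Load 4 — point force P=-13 kN at a=36/5 m (b=L-a=24/5):
  y_4 = -Pbx(L²-b²-x²)/(6LEI)  [x≤a] = -(-13)·(24/5)·(12/5)·(12²-(24/5)²-(12/5)²)/(6·12·5000) = 3744/78125 m
Superposition: y = Σ y_i = 3058119/39062500 m ≈ 0.078288 m

y(12/5) = 3058119/39062500 m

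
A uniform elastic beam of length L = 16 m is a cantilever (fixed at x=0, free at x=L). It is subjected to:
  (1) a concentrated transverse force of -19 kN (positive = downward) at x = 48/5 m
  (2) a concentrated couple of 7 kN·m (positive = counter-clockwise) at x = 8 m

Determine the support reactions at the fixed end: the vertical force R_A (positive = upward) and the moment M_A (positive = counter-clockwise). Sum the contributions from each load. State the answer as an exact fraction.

Load 1 — point force P=-19 kN at a=48/5 m (b=L-a=32/5):
  R_A = P = (-19) = -19 kN
  M_A = Pa = (-19)·(48/5) = -912/5 kN·m
Load 2 — applied couple M₀=7 kN·m at a=8 m (b=L-a=8):
  R_A = 0 kN
  M_A = -M₀ = -7 kN·m
Superposition: R_A = -19 kN, M_A = -947/5 kN·m

R_A = -19 kN, M_A = -947/5 kN·m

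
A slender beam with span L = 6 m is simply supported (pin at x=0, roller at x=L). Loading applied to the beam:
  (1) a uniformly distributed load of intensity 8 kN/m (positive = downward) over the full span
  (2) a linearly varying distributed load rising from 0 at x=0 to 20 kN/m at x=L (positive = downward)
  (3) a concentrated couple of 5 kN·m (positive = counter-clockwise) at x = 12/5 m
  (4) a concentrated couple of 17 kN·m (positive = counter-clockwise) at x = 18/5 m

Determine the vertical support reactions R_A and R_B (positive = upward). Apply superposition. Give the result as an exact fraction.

R_A = 143/3 kN, R_B = 181/3 kN

Load 1 — uniform load w=8 kN/m over full span:
  R_A = wL/2 = 8·6/2 = 24 kN
  R_B = wL/2 = 8·6/2 = 24 kN
Load 2 — triangular load w₀=20 kN/m (0→w₀ over full span):
  R_A = w₀L/6 = 20·6/6 = 20 kN
  R_B = w₀L/3 = 20·6/3 = 40 kN
Load 3 — applied couple M₀=5 kN·m at a=12/5 m (b=L-a=18/5):
  R_A = M₀/L = 5/6 kN
  R_B = -M₀/L = -5/6 kN
Load 4 — applied couple M₀=17 kN·m at a=18/5 m (b=L-a=12/5):
  R_A = M₀/L = 17/6 kN
  R_B = -M₀/L = -17/6 kN
Superposition: R_A = 143/3 kN, R_B = 181/3 kN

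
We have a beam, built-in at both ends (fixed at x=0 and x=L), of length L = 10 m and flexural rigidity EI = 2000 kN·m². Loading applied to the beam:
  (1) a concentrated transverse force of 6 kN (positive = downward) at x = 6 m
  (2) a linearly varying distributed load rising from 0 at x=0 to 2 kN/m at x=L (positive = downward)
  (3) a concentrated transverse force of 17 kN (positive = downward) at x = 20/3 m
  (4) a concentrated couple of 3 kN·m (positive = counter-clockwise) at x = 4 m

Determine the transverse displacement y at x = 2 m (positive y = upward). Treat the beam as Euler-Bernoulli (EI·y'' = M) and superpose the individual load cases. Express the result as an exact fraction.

Load 1 — point force P=6 kN at a=6 m (b=L-a=4):
  y_1 = -Pb²x²(3aL-(3a+b)x)/(6L³EI)  [x≤a] = -6·4²·2²·(3·6·10-(3·6+4)·2)/(6·10³·2000) = -68/15625 m
Load 2 — triangular load w₀=2 kN/m (0→w₀ over full span):
  y_2 = -w₀x²(L-x)²(x+2L)/(120LEI) = -2·2²·(10-2)²·(2+2·10)/(120·10·2000) = -44/9375 m
Load 3 — point force P=17 kN at a=20/3 m (b=L-a=10/3):
  y_3 = -Pb²x²(3aL-(3a+b)x)/(6L³EI)  [x≤a] = -17·(10/3)²·2²·(3·(20/3)·10-(3·(20/3)+(10/3))·2)/(6·10³·2000) = -391/40500 m
Load 4 — applied couple M₀=3 kN·m at a=4 m (b=L-a=6):
  y_4 = (R_Ax³/6 - M_Ax²/2)/EI  [x≤a] with R_A=54/125, M_A=9/25 = ((54/125)·2³/6 - (9/25)·2²/2)/2000 = -9/125000 m
Superposition: y = Σ y_i = -190063/10125000 m ≈ -0.018772 m

y(2) = -190063/10125000 m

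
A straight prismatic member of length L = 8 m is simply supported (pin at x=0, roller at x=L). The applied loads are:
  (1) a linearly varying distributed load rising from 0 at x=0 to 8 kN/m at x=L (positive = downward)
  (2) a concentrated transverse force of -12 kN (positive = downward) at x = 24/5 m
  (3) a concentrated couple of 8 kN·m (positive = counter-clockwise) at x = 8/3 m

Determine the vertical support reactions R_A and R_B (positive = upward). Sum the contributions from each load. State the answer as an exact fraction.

R_A = 103/15 kN, R_B = 197/15 kN

Load 1 — triangular load w₀=8 kN/m (0→w₀ over full span):
  R_A = w₀L/6 = 8·8/6 = 32/3 kN
  R_B = w₀L/3 = 8·8/3 = 64/3 kN
Load 2 — point force P=-12 kN at a=24/5 m (b=L-a=16/5):
  R_A = Pb/L = (-12)·(16/5)/8 = -24/5 kN
  R_B = Pa/L = (-12)·(24/5)/8 = -36/5 kN
Load 3 — applied couple M₀=8 kN·m at a=8/3 m (b=L-a=16/3):
  R_A = M₀/L = 8/8 = 1 kN
  R_B = -M₀/L = -8/8 = -1 kN
Superposition: R_A = 103/15 kN, R_B = 197/15 kN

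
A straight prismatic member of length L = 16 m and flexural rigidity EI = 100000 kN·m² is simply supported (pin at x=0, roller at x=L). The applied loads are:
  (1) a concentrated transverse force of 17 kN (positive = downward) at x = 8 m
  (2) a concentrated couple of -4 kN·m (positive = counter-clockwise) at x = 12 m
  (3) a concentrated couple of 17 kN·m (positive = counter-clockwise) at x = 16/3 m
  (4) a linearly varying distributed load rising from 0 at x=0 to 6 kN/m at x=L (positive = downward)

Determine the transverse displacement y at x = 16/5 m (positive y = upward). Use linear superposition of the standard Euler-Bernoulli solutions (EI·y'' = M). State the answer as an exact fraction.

y(16/5) = -9607733/439453125 m

Load 1 — point force P=17 kN at a=8 m (b=L-a=8):
  y_1 = -Pbx(L²-b²-x²)/(6LEI)  [x≤a] = -17·8·(16/5)·(16²-8²-(16/5)²)/(6·16·100000) = -9656/1171875 m
Load 2 — applied couple M₀=-4 kN·m at a=12 m (b=L-a=4):
  y_2 = (M₀x³/(6L)+C₁x)/EI  [x≤a] with C₁=M₀(3b²-L²)/(6L)=26/3 = ((-4)·(16/5)³/(6·16)+(26/3)·(16/5))/100000 = 103/390625 m
Load 3 — applied couple M₀=17 kN·m at a=16/3 m (b=L-a=32/3):
  y_3 = (M₀x³/(6L)+C₁x)/EI  [x≤a] with C₁=M₀(3b²-L²)/(6L)=136/9 = (17·(16/5)³/(6·16)+(136/9)·(16/5))/100000 = 1904/3515625 m
Load 4 — triangular load w₀=6 kN/m (0→w₀ over full span):
  y_4 = -w₀x(7L⁴-10L²x²+3x⁴)/(360LEI) = -6·(16/5)·(7·16⁴-10·16²·(16/5)²+3·(16/5)⁴)/(360·16·100000) = -704512/48828125 m
Superposition: y = Σ y_i = -9607733/439453125 m ≈ -0.021863 m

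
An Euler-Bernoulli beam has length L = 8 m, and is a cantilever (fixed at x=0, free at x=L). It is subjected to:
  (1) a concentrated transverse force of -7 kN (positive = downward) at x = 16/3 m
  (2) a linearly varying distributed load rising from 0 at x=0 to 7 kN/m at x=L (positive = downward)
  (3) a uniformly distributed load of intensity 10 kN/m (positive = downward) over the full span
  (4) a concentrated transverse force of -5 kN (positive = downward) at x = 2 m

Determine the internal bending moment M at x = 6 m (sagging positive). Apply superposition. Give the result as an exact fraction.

Load 1 — point force P=-7 kN at a=16/3 m (b=L-a=8/3):
  M_1 = 0  [x>a] = 0 kN·m
Load 2 — triangular load w₀=7 kN/m (0→w₀ over full span):
  M_2 = w₀Lx/2 - w₀L²/3 - w₀x³/(6L) = 7·8·6/2 - 7·8²/3 - 7·6³/(6·8) = -77/6 kN·m
Load 3 — uniform load w=10 kN/m over full span:
  M_3 = -w(L-x)²/2 = -10·(8-6)²/2 = -20 kN·m
Load 4 — point force P=-5 kN at a=2 m (b=L-a=6):
  M_4 = 0  [x>a] = 0 kN·m
Superposition: M = Σ M_i = -197/6 kN·m ≈ -32.833333 kN·m

M(6) = -197/6 kN·m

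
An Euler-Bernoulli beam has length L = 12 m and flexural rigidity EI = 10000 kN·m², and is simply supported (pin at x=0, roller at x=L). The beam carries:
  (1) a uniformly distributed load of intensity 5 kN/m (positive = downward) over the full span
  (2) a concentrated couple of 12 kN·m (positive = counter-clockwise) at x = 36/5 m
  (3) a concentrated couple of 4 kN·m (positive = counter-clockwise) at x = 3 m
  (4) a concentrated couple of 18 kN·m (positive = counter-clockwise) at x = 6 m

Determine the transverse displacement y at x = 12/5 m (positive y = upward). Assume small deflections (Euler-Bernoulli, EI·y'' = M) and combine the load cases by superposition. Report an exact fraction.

y(12/5) = -52101/625000 m

Load 1 — uniform load w=5 kN/m over full span:
  y_1 = -wx(L³-2Lx²+x³)/(24EI) = -5·(12/5)·(12³-2·12·(12/5)²+(12/5)³)/(24·10000) = -6264/78125 m
Load 2 — applied couple M₀=12 kN·m at a=36/5 m (b=L-a=24/5):
  y_2 = (M₀x³/(6L)+C₁x)/EI  [x≤a] with C₁=M₀(3b²-L²)/(6L)=-312/25 = (12·(12/5)³/(6·12)+(-312/25)·(12/5))/10000 = -216/78125 m
Load 3 — applied couple M₀=4 kN·m at a=3 m (b=L-a=9):
  y_3 = (M₀x³/(6L)+C₁x)/EI  [x≤a] with C₁=M₀(3b²-L²)/(6L)=11/2 = (4·(12/5)³/(6·12)+(11/2)·(12/5))/10000 = 873/625000 m
Load 4 — applied couple M₀=18 kN·m at a=6 m (b=L-a=6):
  y_4 = (M₀x³/(6L)+C₁x)/EI  [x≤a] with C₁=M₀(3b²-L²)/(6L)=-9 = (18·(12/5)³/(6·12)+(-9)·(12/5))/10000 = -567/312500 m
Superposition: y = Σ y_i = -52101/625000 m ≈ -0.083362 m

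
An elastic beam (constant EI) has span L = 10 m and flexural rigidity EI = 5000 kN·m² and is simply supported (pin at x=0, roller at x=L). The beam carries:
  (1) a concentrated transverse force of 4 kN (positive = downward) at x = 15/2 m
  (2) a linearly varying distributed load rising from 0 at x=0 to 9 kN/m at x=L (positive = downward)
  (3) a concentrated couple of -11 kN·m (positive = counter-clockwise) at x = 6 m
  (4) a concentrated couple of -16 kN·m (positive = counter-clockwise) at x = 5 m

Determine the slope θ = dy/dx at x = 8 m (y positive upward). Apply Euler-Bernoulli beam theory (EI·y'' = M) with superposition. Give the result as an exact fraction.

θ(8) = 6683/200000 rad

Load 1 — point force P=4 kN at a=15/2 m (b=L-a=5/2):
  θ_1 = -Pa(2L²-6Lx+3x²+a²)/(6LEI)  [x>a] = -4·(15/2)·(2·10²-6·10·8+3·8²+(15/2)²)/(6·10·5000) = 127/40000 rad
Load 2 — triangular load w₀=9 kN/m (0→w₀ over full span):
  θ_2 = -w₀(7L⁴-30L²x²+15x⁴)/(360LEI) = -9·(7·10⁴-30·10²·8²+15·8⁴)/(360·10·5000) = 757/25000 rad
Load 3 — applied couple M₀=-11 kN·m at a=6 m (b=L-a=4):
  θ_3 = (M₀x²/(2L)-M₀(x-a)+C₁)/EI  [x>a] with C₁=M₀(3b²-L²)/(6L)=143/15 = ((-11)·8²/(2·10)-(-11)·(8-6)+(143/15))/5000 = -11/15000 rad
Load 4 — applied couple M₀=-16 kN·m at a=5 m (b=L-a=5):
  θ_4 = (M₀x²/(2L)-M₀(x-a)+C₁)/EI  [x>a] with C₁=M₀(3b²-L²)/(6L)=20/3 = ((-16)·8²/(2·10)-(-16)·(8-5)+(20/3))/5000 = 13/18750 rad
Superposition: θ = Σ θ_i = 6683/200000 rad ≈ 0.033415 rad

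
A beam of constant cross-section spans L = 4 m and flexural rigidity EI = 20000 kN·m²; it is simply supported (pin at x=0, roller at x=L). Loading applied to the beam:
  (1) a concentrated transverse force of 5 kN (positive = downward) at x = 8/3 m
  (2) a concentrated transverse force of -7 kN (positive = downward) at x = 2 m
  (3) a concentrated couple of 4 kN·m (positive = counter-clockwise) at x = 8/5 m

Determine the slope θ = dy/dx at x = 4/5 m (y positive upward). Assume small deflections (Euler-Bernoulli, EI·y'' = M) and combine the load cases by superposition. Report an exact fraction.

Load 1 — point force P=5 kN at a=8/3 m (b=L-a=4/3):
  θ_1 = -Pb(L²-b²-3x²)/(6LEI)  [x≤a] = -5·(4/3)·(4²-(4/3)²-3·(4/5)²)/(6·4·20000) = -173/1012500 rad
Load 2 — point force P=-7 kN at a=2 m (b=L-a=2):
  θ_2 = -Pb(L²-b²-3x²)/(6LEI)  [x≤a] = -(-7)·2·(4²-2²-3·(4/5)²)/(6·4·20000) = 147/500000 rad
Load 3 — applied couple M₀=4 kN·m at a=8/5 m (b=L-a=12/5):
  θ_3 = (M₀x²/(2L)+C₁)/EI  [x≤a] with C₁=M₀(3b²-L²)/(6L)=16/75 = (4·(4/5)²/(2·4)+(16/75))/20000 = 1/37500 rad
Superposition: θ = Σ θ_i = 6067/40500000 rad ≈ 0.000150 rad

θ(4/5) = 6067/40500000 rad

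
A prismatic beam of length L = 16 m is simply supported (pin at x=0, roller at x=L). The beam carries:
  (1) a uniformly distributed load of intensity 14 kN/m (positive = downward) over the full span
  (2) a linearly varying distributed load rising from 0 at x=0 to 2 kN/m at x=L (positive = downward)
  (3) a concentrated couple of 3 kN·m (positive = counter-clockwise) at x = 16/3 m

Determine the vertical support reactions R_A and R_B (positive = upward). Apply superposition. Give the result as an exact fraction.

R_A = 5641/48 kN, R_B = 5879/48 kN

Load 1 — uniform load w=14 kN/m over full span:
  R_A = wL/2 = 14·16/2 = 112 kN
  R_B = wL/2 = 14·16/2 = 112 kN
Load 2 — triangular load w₀=2 kN/m (0→w₀ over full span):
  R_A = w₀L/6 = 2·16/6 = 16/3 kN
  R_B = w₀L/3 = 2·16/3 = 32/3 kN
Load 3 — applied couple M₀=3 kN·m at a=16/3 m (b=L-a=32/3):
  R_A = M₀/L = 3/16 kN
  R_B = -M₀/L = -3/16 kN
Superposition: R_A = 5641/48 kN, R_B = 5879/48 kN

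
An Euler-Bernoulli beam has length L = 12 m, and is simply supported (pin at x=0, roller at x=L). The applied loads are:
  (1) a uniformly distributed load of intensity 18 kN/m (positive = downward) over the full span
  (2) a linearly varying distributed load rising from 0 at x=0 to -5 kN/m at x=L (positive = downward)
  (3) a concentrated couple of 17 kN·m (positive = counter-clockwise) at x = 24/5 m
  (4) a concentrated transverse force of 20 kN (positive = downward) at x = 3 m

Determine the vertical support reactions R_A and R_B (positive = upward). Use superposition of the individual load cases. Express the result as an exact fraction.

Load 1 — uniform load w=18 kN/m over full span:
  R_A = wL/2 = 18·12/2 = 108 kN
  R_B = wL/2 = 18·12/2 = 108 kN
Load 2 — triangular load w₀=-5 kN/m (0→w₀ over full span):
  R_A = w₀L/6 = (-5)·12/6 = -10 kN
  R_B = w₀L/3 = (-5)·12/3 = -20 kN
Load 3 — applied couple M₀=17 kN·m at a=24/5 m (b=L-a=36/5):
  R_A = M₀/L = 17/12 kN
  R_B = -M₀/L = -17/12 kN
Load 4 — point force P=20 kN at a=3 m (b=L-a=9):
  R_A = Pb/L = 20·9/12 = 15 kN
  R_B = Pa/L = 20·3/12 = 5 kN
Superposition: R_A = 1373/12 kN, R_B = 1099/12 kN

R_A = 1373/12 kN, R_B = 1099/12 kN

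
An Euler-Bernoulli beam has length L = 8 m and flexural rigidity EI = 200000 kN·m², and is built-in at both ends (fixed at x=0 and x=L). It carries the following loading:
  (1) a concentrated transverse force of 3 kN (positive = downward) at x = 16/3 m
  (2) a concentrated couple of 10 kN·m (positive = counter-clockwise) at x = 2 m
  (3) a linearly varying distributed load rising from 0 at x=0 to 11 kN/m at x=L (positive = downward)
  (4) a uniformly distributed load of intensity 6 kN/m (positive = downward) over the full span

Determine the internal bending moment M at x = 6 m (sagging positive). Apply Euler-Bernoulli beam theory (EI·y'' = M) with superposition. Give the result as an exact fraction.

Load 1 — point force P=3 kN at a=16/3 m (b=L-a=8/3):
  M_1 = Pa²(a+3b)(L-x)/L³ - Pa²b/L²  [x>a] = 3·(16/3)²·((16/3)+3·(8/3))·(8-6)/8³ - 3·(16/3)²·(8/3)/8² = 8/9 kN·m
Load 2 — applied couple M₀=10 kN·m at a=2 m (b=L-a=6):
  M_2 = R_Ax - M_A - M₀  [x>a] with R_A=45/32, M_A=-15/8 = (45/32)·6 - (-15/8) - 10 = 5/16 kN·m
Load 3 — triangular load w₀=11 kN/m (0→w₀ over full span):
  M_3 = 3w₀Lx/20 - w₀L²/30 - w₀x³/(6L) = 3·11·8·6/20 - 11·8²/30 - 11·6³/(6·8) = 187/30 kN·m
Load 4 — uniform load w=6 kN/m over full span:
  M_4 = wLx/2 - wL²/12 - wx²/2 = 6·8·6/2 - 6·8²/12 - 6·6²/2 = 4 kN·m
Superposition: M = Σ M_i = 8233/720 kN·m ≈ 11.434722 kN·m

M(6) = 8233/720 kN·m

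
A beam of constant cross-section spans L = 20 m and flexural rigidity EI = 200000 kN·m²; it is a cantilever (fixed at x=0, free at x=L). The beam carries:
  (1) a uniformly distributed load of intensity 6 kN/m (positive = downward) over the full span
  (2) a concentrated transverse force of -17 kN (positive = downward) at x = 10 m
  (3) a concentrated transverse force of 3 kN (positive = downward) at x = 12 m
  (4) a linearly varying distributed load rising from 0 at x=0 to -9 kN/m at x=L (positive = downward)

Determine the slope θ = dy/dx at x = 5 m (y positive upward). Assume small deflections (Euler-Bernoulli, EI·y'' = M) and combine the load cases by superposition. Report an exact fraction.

θ(5) = 4843/1280000 rad

Load 1 — uniform load w=6 kN/m over full span:
  θ_1 = -wx(x²-3Lx+3L²)/(6EI) = -6·5·(5²-3·20·5+3·20²)/(6·200000) = -37/1600 rad
Load 2 — point force P=-17 kN at a=10 m (b=L-a=10):
  θ_2 = -Px(2a-x)/(2EI)  [x≤a] = -(-17)·5·(2·10-5)/(2·200000) = 51/16000 rad
Load 3 — point force P=3 kN at a=12 m (b=L-a=8):
  θ_3 = -Px(2a-x)/(2EI)  [x≤a] = -3·5·(2·12-5)/(2·200000) = -57/80000 rad
Load 4 — triangular load w₀=-9 kN/m (0→w₀ over full span):
  θ_4 = (w₀Lx²/4-w₀L²x/3-w₀x⁴/(24L))/EI = ((-9)·20·5²/4-(-9)·20²·5/3-(-9)·5⁴/(24·20))/200000 = 1251/51200 rad
Superposition: θ = Σ θ_i = 4843/1280000 rad ≈ 0.003784 rad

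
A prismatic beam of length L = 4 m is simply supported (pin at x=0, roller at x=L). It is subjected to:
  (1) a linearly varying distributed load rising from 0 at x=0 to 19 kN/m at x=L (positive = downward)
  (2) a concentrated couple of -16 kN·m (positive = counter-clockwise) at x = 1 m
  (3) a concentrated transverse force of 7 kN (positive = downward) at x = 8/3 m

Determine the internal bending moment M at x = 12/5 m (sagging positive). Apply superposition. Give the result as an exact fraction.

M(12/5) = 3932/125 kN·m

Load 1 — triangular load w₀=19 kN/m (0→w₀ over full span):
  M_1 = w₀Lx/6 - w₀x³/(6L) = 19·4·(12/5)/6 - 19·(12/5)³/(6·4) = 2432/125 kN·m
Load 2 — applied couple M₀=-16 kN·m at a=1 m (b=L-a=3):
  M_2 = M₀x/L - M₀  [x>a] = (-16)·(12/5)/4 - (-16) = 32/5 kN·m
Load 3 — point force P=7 kN at a=8/3 m (b=L-a=4/3):
  M_3 = Pbx/L  [x≤a] = 7·(4/3)·(12/5)/4 = 28/5 kN·m
Superposition: M = Σ M_i = 3932/125 kN·m ≈ 31.456000 kN·m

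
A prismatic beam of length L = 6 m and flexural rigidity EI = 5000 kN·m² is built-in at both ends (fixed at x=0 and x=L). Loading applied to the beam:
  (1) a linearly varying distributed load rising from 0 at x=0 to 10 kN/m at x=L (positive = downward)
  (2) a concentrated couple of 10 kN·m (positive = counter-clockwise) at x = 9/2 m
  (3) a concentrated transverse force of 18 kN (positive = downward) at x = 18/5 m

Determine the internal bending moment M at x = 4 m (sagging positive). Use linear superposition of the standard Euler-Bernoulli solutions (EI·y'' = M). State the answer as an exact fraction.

Load 1 — triangular load w₀=10 kN/m (0→w₀ over full span):
  M_1 = 3w₀Lx/20 - w₀L²/30 - w₀x³/(6L) = 3·10·6·4/20 - 10·6²/30 - 10·4³/(6·6) = 56/9 kN·m
Load 2 — applied couple M₀=10 kN·m at a=9/2 m (b=L-a=3/2):
  M_2 = R_Ax - M_A  [x≤a] with R_A=15/8, M_A=25/8 = (15/8)·4 - (25/8) = 35/8 kN·m
Load 3 — point force P=18 kN at a=18/5 m (b=L-a=12/5):
  M_3 = Pa²(a+3b)(L-x)/L³ - Pa²b/L²  [x>a] = 18·(18/5)²·((18/5)+3·(12/5))·(6-4)/6³ - 18·(18/5)²·(12/5)/6² = 972/125 kN·m
Superposition: M = Σ M_i = 165359/9000 kN·m ≈ 18.373222 kN·m

M(4) = 165359/9000 kN·m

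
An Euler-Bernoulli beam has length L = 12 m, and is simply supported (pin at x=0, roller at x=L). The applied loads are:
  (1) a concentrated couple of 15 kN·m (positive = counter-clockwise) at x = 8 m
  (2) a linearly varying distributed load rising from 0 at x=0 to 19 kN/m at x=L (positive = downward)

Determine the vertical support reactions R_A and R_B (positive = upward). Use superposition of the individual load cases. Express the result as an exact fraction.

Load 1 — applied couple M₀=15 kN·m at a=8 m (b=L-a=4):
  R_A = M₀/L = 15/12 = 5/4 kN
  R_B = -M₀/L = -15/12 = -5/4 kN
Load 2 — triangular load w₀=19 kN/m (0→w₀ over full span):
  R_A = w₀L/6 = 19·12/6 = 38 kN
  R_B = w₀L/3 = 19·12/3 = 76 kN
Superposition: R_A = 157/4 kN, R_B = 299/4 kN

R_A = 157/4 kN, R_B = 299/4 kN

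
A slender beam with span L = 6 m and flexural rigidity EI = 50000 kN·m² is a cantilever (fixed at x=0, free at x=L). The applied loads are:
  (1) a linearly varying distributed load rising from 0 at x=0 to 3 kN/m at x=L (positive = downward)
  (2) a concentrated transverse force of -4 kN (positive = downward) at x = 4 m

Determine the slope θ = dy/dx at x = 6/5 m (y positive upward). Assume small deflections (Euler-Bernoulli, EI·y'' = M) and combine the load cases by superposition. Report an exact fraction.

Load 1 — triangular load w₀=3 kN/m (0→w₀ over full span):
  θ_1 = (w₀Lx²/4-w₀L²x/3-w₀x⁴/(24L))/EI = (3·6·(6/5)²/4-3·6²·(6/5)/3-3·(6/5)⁴/(24·6))/50000 = -22977/31250000 rad
Load 2 — point force P=-4 kN at a=4 m (b=L-a=2):
  θ_2 = -Px(2a-x)/(2EI)  [x≤a] = -(-4)·(6/5)·(2·4-(6/5))/(2·50000) = 51/156250 rad
Superposition: θ = Σ θ_i = -12777/31250000 rad ≈ -0.000409 rad

θ(6/5) = -12777/31250000 rad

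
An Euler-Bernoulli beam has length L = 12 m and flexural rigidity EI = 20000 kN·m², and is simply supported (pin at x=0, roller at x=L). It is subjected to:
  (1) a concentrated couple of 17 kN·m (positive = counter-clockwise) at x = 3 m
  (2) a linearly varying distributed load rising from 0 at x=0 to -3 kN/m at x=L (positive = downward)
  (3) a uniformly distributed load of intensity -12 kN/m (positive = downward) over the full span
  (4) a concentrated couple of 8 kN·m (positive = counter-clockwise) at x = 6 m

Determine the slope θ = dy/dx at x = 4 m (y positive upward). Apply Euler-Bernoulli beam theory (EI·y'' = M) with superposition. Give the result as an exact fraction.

θ(4) = 58861/2400000 rad

Load 1 — applied couple M₀=17 kN·m at a=3 m (b=L-a=9):
  θ_1 = (M₀x²/(2L)-M₀(x-a)+C₁)/EI  [x>a] with C₁=M₀(3b²-L²)/(6L)=187/8 = (17·4²/(2·12)-17·(4-3)+(187/8))/20000 = 17/19200 rad
Load 2 — triangular load w₀=-3 kN/m (0→w₀ over full span):
  θ_2 = -w₀(7L⁴-30L²x²+15x⁴)/(360LEI) = -(-3)·(7·12⁴-30·12²·4²+15·4⁴)/(360·12·20000) = 26/9375 rad
Load 3 — uniform load w=-12 kN/m over full span:
  θ_3 = -w(L³-6Lx²+4x³)/(24EI) = -(-12)·(12³-6·12·4²+4·4³)/(24·20000) = 13/625 rad
Load 4 — applied couple M₀=8 kN·m at a=6 m (b=L-a=6):
  θ_4 = (M₀x²/(2L)+C₁)/EI  [x≤a] with C₁=M₀(3b²-L²)/(6L)=-4 = (8·4²/(2·12)+(-4))/20000 = 1/15000 rad
Superposition: θ = Σ θ_i = 58861/2400000 rad ≈ 0.024525 rad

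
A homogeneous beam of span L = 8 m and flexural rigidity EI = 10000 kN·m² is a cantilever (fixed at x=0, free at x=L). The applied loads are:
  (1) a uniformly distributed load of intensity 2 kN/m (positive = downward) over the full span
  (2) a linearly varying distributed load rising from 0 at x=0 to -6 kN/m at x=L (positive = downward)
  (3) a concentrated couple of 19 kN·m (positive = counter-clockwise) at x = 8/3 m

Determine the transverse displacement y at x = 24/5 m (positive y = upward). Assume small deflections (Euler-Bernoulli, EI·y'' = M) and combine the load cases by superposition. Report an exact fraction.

y(24/5) = 6478918/87890625 m

Load 1 — uniform load w=2 kN/m over full span:
  y_1 = -wx²(x²-4Lx+6L²)/(24EI) = -2·(24/5)²·((24/5)²-4·8·(24/5)+6·8²)/(24·10000) = -19008/390625 m
Load 2 — triangular load w₀=-6 kN/m (0→w₀ over full span):
  y_2 = (w₀Lx³/12-w₀L²x²/6-w₀x⁵/(120L))/EI = ((-6)·8·(24/5)³/12-(-6)·8²·(24/5)²/6-(-6)·(24/5)⁵/(120·8))/10000 = 1023552/9765625 m
Load 3 — applied couple M₀=19 kN·m at a=8/3 m (b=L-a=16/3):
  y_3 = M₀a(2x-a)/(2EI)  [x>a] = 19·(8/3)·(2·(24/5)-(8/3))/(2·10000) = 494/28125 m
Superposition: y = Σ y_i = 6478918/87890625 m ≈ 0.073716 m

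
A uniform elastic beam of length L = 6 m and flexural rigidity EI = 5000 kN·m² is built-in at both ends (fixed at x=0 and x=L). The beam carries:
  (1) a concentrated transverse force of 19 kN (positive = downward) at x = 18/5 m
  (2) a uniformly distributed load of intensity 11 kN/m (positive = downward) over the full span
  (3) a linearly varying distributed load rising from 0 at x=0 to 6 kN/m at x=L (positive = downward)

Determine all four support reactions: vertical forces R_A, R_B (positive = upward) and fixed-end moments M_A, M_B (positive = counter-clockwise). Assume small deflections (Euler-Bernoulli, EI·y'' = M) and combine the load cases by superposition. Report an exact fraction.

R_A = 5636/125 kN, M_A = 6393/125 kN·m, R_B = 7239/125 kN, M_B = -7527/125 kN·m

Load 1 — point force P=19 kN at a=18/5 m (b=L-a=12/5):
  R_A = Pb²(3a+b)/L³ = 19·(12/5)²·(3·(18/5)+(12/5))/6³ = 836/125 kN
  M_A = Pab²/L² = 19·(18/5)·(12/5)²/6² = 1368/125 kN·m
  R_B = Pa²(a+3b)/L³ = 19·(18/5)²·((18/5)+3·(12/5))/6³ = 1539/125 kN
  M_B = -Pa²b/L² = -19·(18/5)²·(12/5)/6² = -2052/125 kN·m
Load 2 — uniform load w=11 kN/m over full span:
  R_A = wL/2 = 11·6/2 = 33 kN
  M_A = wL²/12 = 11·6²/12 = 33 kN·m
  R_B = wL/2 = 11·6/2 = 33 kN
  M_B = -wL²/12 = -11·6²/12 = -33 kN·m
Load 3 — triangular load w₀=6 kN/m (0→w₀ over full span):
  R_A = 3w₀L/20 = 3·6·6/20 = 27/5 kN
  M_A = w₀L²/30 = 6·6²/30 = 36/5 kN·m
  R_B = 7w₀L/20 = 7·6·6/20 = 63/5 kN
  M_B = -w₀L²/20 = -6·6²/20 = -54/5 kN·m
Superposition: R_A = 5636/125 kN, M_A = 6393/125 kN·m, R_B = 7239/125 kN, M_B = -7527/125 kN·m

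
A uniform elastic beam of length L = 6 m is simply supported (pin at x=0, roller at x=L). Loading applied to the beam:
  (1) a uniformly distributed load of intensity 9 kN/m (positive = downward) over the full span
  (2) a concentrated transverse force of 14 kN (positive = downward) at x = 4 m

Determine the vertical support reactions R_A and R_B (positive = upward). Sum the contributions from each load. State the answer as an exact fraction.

R_A = 95/3 kN, R_B = 109/3 kN

Load 1 — uniform load w=9 kN/m over full span:
  R_A = wL/2 = 9·6/2 = 27 kN
  R_B = wL/2 = 9·6/2 = 27 kN
Load 2 — point force P=14 kN at a=4 m (b=L-a=2):
  R_A = Pb/L = 14·2/6 = 14/3 kN
  R_B = Pa/L = 14·4/6 = 28/3 kN
Superposition: R_A = 95/3 kN, R_B = 109/3 kN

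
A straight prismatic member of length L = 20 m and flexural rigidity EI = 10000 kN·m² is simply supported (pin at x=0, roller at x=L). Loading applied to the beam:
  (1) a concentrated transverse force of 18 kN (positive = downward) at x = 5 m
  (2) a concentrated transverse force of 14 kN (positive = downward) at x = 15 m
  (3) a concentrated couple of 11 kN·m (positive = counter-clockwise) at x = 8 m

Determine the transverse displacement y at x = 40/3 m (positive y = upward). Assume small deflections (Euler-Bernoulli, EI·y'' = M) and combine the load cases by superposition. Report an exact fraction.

y(40/3) = -27781/90000 m

Load 1 — point force P=18 kN at a=5 m (b=L-a=15):
  y_1 = -Pa(L-x)(2Lx-a²-x²)/(6LEI)  [x>a] = -18·5·(20-(40/3))·(2·20·(40/3)-5²-(40/3)²)/(6·20·10000) = -119/720 m
Load 2 — point force P=14 kN at a=15 m (b=L-a=5):
  y_2 = -Pbx(L²-b²-x²)/(6LEI)  [x≤a] = -14·5·(40/3)·(20²-5²-(40/3)²)/(6·20·10000) = -497/3240 m
Load 3 — applied couple M₀=11 kN·m at a=8 m (b=L-a=12):
  y_3 = (M₀x³/(6L)-M₀(x-a)²/2+C₁x)/EI  [x>a] with C₁=M₀(3b²-L²)/(6L)=44/15 = (11·(40/3)³/(6·20)-11·((40/3)-8)²/2+(44/15)·(40/3))/10000 = 506/50625 m
Superposition: y = Σ y_i = -27781/90000 m ≈ -0.308678 m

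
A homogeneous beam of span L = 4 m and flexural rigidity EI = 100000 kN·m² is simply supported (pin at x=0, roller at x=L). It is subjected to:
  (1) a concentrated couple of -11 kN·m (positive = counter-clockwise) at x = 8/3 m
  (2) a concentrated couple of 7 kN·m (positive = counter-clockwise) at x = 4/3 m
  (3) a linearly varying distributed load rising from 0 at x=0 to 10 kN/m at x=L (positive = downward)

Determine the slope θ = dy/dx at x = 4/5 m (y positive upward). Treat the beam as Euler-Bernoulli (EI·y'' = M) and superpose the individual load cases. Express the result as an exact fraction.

Load 1 — applied couple M₀=-11 kN·m at a=8/3 m (b=L-a=4/3):
  θ_1 = (M₀x²/(2L)+C₁)/EI  [x≤a] with C₁=M₀(3b²-L²)/(6L)=44/9 = ((-11)·(4/5)²/(2·4)+(44/9))/100000 = 451/11250000 rad
Load 2 — applied couple M₀=7 kN·m at a=4/3 m (b=L-a=8/3):
  θ_2 = (M₀x²/(2L)+C₁)/EI  [x≤a] with C₁=M₀(3b²-L²)/(6L)=14/9 = (7·(4/5)²/(2·4)+(14/9))/100000 = 119/5625000 rad
Load 3 — triangular load w₀=10 kN/m (0→w₀ over full span):
  θ_3 = -w₀(7L⁴-30L²x²+15x⁴)/(360LEI) = -10·(7·4⁴-30·4²·(4/5)²+15·(4/5)⁴)/(360·4·100000) = -364/3515625 rad
Superposition: θ = Σ θ_i = -793/18750000 rad ≈ -0.000042 rad

θ(4/5) = -793/18750000 rad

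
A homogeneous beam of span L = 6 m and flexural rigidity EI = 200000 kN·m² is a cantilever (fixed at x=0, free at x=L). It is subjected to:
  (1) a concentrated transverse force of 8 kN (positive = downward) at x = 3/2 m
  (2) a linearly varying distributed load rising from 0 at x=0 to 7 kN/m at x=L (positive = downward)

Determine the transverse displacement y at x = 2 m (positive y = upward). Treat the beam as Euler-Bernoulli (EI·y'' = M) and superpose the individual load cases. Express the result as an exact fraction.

Load 1 — point force P=8 kN at a=3/2 m (b=L-a=9/2):
  y_1 = -Pa²(3x-a)/(6EI)  [x>a] = -8·(3/2)²·(3·2-(3/2))/(6·200000) = -27/400000 m
Load 2 — triangular load w₀=7 kN/m (0→w₀ over full span):
  y_2 = (w₀Lx³/12-w₀L²x²/6-w₀x⁵/(120L))/EI = (7·6·2³/12-7·6²·2²/6-7·2⁵/(120·6))/200000 = -3157/4500000 m
Superposition: y = Σ y_i = -13843/18000000 m ≈ -0.000769 m

y(2) = -13843/18000000 m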